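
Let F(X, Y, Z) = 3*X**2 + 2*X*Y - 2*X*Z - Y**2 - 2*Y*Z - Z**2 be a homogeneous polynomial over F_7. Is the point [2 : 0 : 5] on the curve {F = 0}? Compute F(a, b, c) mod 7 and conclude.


F(2,0,5) ≡ 2 (mod 7); P is NOT on the curve.

Evaluate F(2, 0, 5) term-by-term (mod 7).
  3*X**2 ↦ 3·4·1·1 = 12
  2*X*Y ↦ 2·2·0·1 = 0
  -2*X*Z ↦ -2·2·1·5 = -20
  -Y**2 ↦ -1·1·0·1 = 0
  -2*Y*Z ↦ -2·1·0·5 = 0
  -Z**2 ↦ -1·1·1·25 = -25
Sum: F(2, 0, 5) = (12) + (0) + (-20) + (0) + (0) + (-25) = -33.
Reducing mod 7: -33 ≡ 2 (mod 7).
Since F(a, b, c) ≡ 2 ≠ 0 (mod 7), P does NOT lie on the curve.


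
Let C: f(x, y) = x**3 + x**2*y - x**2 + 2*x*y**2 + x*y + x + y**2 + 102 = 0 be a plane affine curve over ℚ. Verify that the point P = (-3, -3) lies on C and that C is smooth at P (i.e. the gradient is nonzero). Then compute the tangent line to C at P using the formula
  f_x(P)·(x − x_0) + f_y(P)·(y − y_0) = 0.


Tangent line at P: 67*x + 36*y + 309 = 0.

Step 1: f(-3, -3) = 0, so P lies on C.
Step 2: partial derivatives
  f_x(x, y) = 3*x**2 + 2*x*y - 2*x + 2*y**2 + y + 1, f_y(x, y) = x**2 + 4*x*y + x + 2*y.
  f_x(P) = 67, f_y(P) = 36 (gradient nonzero, so P is smooth).
Step 3: tangent line at P: 67·(x − -3) + 36·(y − -3) = 0.
Expanding: 67*x + 36*y + 309 = 0.


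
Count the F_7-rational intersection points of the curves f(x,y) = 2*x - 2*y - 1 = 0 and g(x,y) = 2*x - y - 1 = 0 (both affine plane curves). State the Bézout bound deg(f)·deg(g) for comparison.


Common zeros: {(4, 0)}; count = 1; Bézout bound = 1.

deg(f) = 1, deg(g) = 1, so Bézout bound = 1.
Scan x ∈ F_7. For each x, list the y ∈ F_7 with f(x, y) ≡ 0 and those with g(x, y) ≡ 0 (mod 7); the common zeros in that column are the intersection.
  x = 0: f ≡ 0 at y ∈ {3}; g ≡ 0 at y ∈ {6}; common: ∅.
  x = 1: f ≡ 0 at y ∈ {4}; g ≡ 0 at y ∈ {1}; common: ∅.
  x = 2: f ≡ 0 at y ∈ {5}; g ≡ 0 at y ∈ {3}; common: ∅.
  x = 3: f ≡ 0 at y ∈ {6}; g ≡ 0 at y ∈ {5}; common: ∅.
  x = 4: f ≡ 0 at y ∈ {0}; g ≡ 0 at y ∈ {0}; common: {0}.
  x = 5: f ≡ 0 at y ∈ {1}; g ≡ 0 at y ∈ {2}; common: ∅.
  x = 6: f ≡ 0 at y ∈ {2}; g ≡ 0 at y ∈ {4}; common: ∅.
Collecting: common zeros = {(4, 0)}, so the count is 1.
Comparison with the Bézout bound: 1 ≤ 1 = deg(f)·deg(g), as expected for curves with no common component (the bound is attained).


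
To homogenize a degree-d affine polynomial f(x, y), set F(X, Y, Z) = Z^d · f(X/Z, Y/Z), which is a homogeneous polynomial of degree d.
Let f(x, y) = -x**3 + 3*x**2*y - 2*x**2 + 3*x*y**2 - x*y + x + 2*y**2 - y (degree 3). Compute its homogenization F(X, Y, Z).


F(X, Y, Z) = -X**3 + 3*X**2*Y - 2*X**2*Z + 3*X*Y**2 - X*Y*Z + X*Z**2 + 2*Y**2*Z - Y*Z**2

deg(f) = 3.
Substitute x = X/Z, y = Y/Z into f, then multiply by Z^3.
  monomial -1·x^3·y^0 ↦ -1·X^3·Y^0·Z^0.
  monomial 3·x^2·y^1 ↦ 3·X^2·Y^1·Z^0.
  monomial -2·x^2·y^0 ↦ -2·X^2·Y^0·Z^1.
  monomial 3·x^1·y^2 ↦ 3·X^1·Y^2·Z^0.
  monomial -1·x^1·y^1 ↦ -1·X^1·Y^1·Z^1.
  monomial 1·x^1·y^0 ↦ 1·X^1·Y^0·Z^2.
  monomial 2·x^0·y^2 ↦ 2·X^0·Y^2·Z^1.
  monomial -1·x^0·y^1 ↦ -1·X^0·Y^1·Z^2.
Collecting: F(X, Y, Z) = -X**3 + 3*X**2*Y - 2*X**2*Z + 3*X*Y**2 - X*Y*Z + X*Z**2 + 2*Y**2*Z - Y*Z**2.


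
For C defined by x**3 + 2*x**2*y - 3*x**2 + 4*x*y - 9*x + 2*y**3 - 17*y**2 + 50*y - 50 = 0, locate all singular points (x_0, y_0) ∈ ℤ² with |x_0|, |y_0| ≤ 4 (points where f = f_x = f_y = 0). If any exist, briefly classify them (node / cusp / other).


Singular points: {(-1, 3)}; classification: cusp.

Compute partial derivatives:
  f_x = 3*x**2 + 4*x*y - 6*x + 4*y - 9.
  f_y = 2*x**2 + 4*x + 6*y**2 - 34*y + 50.
Scan x_0 ∈ {−4, ..., 4}. For each x_0, f_y(x_0, y) is a polynomial in y; find its integer roots y ∈ {−4, ..., 4}, then test f_x and f at those candidates.
  x = -4: f_y(-4, y) = 6*y**2 - 34*y + 66; no integer root y with |y| ≤ 4.
  x = -3: f_y(-3, y) = 6*y**2 - 34*y + 56; no integer root y with |y| ≤ 4.
  x = -2: f_y(-2, y) = 6*y**2 - 34*y + 50; no integer root y with |y| ≤ 4.
  x = -1: f_y(-1, y) = 6*y**2 - 34*y + 48; vanishes at y ∈ {3}. (-1, 3): f_x = 0, f = 0 — SINGULAR.
  x = 0: f_y(0, y) = 6*y**2 - 34*y + 50; no integer root y with |y| ≤ 4.
  x = 1: f_y(1, y) = 6*y**2 - 34*y + 56; no integer root y with |y| ≤ 4.
  x = 2: f_y(2, y) = 6*y**2 - 34*y + 66; no integer root y with |y| ≤ 4.
  x = 3: f_y(3, y) = 6*y**2 - 34*y + 80; no integer root y with |y| ≤ 4.
  x = 4: f_y(4, y) = 6*y**2 - 34*y + 98; no integer root y with |y| ≤ 4.
Only singular point on the grid: (-1, 3).
Classify: substitute x = -1 + u, y = 3 + v and expand: f = u**3 + 2*u**2*v + 2*v**3 + v**2.
No constant or linear terms (consistent with a singular point). Quadratic part: v**2. Cubic part: u**3 + 2*u**2*v + 2*v**3.
The quadratic part v**2 is a perfect square, so there is a single (double) tangent line v = 0, i.e. y = 3. Restricting the cubic part to that line (v = 0) leaves u**3 ≠ 0, so f is not divisible by v and the branch is v² ≈ -u**3 to lowest order — this is a cusp.
Classification: cusp.


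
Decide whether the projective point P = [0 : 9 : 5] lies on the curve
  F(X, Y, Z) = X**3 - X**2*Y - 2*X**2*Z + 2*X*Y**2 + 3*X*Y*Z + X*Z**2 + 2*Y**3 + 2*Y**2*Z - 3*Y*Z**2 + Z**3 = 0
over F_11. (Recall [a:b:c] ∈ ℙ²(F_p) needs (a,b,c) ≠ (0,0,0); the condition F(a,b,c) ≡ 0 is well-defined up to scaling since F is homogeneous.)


F(0,9,5) ≡ 2 (mod 11); P is NOT on the curve.

Evaluate F(0, 9, 5) term-by-term (mod 11).
  X**3 ↦ 1·0·1·1 = 0
  -X**2*Y ↦ -1·0·9·1 = 0
  -2*X**2*Z ↦ -2·0·1·5 = 0
  2*X*Y**2 ↦ 2·0·81·1 = 0
  3*X*Y*Z ↦ 3·0·9·5 = 0
  X*Z**2 ↦ 1·0·1·25 = 0
  2*Y**3 ↦ 2·1·729·1 = 1458
  2*Y**2*Z ↦ 2·1·81·5 = 810
  -3*Y*Z**2 ↦ -3·1·9·25 = -675
  Z**3 ↦ 1·1·1·125 = 125
Sum: F(0, 9, 5) = (0) + (0) + (0) + (0) + (0) + (0) + (1458) + (810) + (-675) + (125) = 1718.
Reducing mod 11: 1718 ≡ 2 (mod 11).
Since F(a, b, c) ≡ 2 ≠ 0 (mod 11), P does NOT lie on the curve.


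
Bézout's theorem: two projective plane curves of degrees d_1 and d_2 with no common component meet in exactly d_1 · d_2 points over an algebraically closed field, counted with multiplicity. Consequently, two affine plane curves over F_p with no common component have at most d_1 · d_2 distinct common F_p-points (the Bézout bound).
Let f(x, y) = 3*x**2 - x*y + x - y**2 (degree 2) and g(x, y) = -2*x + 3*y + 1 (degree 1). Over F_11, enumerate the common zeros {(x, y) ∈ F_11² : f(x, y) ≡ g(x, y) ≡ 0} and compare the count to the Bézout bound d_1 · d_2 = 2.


Common zeros: {(2, 1), (10, 10)}; count = 2; Bézout bound = 2.

deg(f) = 2, deg(g) = 1, so Bézout bound = 2.
Scan x ∈ F_11. For each x, list the y ∈ F_11 with f(x, y) ≡ 0 and those with g(x, y) ≡ 0 (mod 11); the common zeros in that column are the intersection.
  x = 0: f ≡ 0 at y ∈ {0}; g ≡ 0 at y ∈ {7}; common: ∅.
  x = 1: f ≡ 0 at y ∈ ∅; g ≡ 0 at y ∈ {4}; common: ∅.
  x = 2: f ≡ 0 at y ∈ {1, 8}; g ≡ 0 at y ∈ {1}; common: {1}.
  x = 3: f ≡ 0 at y ∈ ∅; g ≡ 0 at y ∈ {9}; common: ∅.
  x = 4: f ≡ 0 at y ∈ {8, 10}; g ≡ 0 at y ∈ {6}; common: ∅.
  x = 5: f ≡ 0 at y ∈ {2, 4}; g ≡ 0 at y ∈ {3}; common: ∅.
  x = 6: f ≡ 0 at y ∈ ∅; g ≡ 0 at y ∈ {0}; common: ∅.
  x = 7: f ≡ 0 at y ∈ {0, 4}; g ≡ 0 at y ∈ {8}; common: ∅.
  x = 8: f ≡ 0 at y ∈ ∅; g ≡ 0 at y ∈ {5}; common: ∅.
  x = 9: f ≡ 0 at y ∈ {1}; g ≡ 0 at y ∈ {2}; common: ∅.
  x = 10: f ≡ 0 at y ∈ {2, 10}; g ≡ 0 at y ∈ {10}; common: {10}.
Collecting: common zeros = {(2, 1), (10, 10)}, so the count is 2.
Comparison with the Bézout bound: 2 ≤ 2 = deg(f)·deg(g), as expected for curves with no common component (the bound is attained).


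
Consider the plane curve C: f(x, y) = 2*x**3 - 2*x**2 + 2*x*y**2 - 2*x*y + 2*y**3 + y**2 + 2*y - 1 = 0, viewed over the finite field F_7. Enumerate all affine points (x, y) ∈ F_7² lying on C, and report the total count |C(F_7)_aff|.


Affine F_7-points: {(1, 4), (1, 6), (2, 0), (3, 0), (3, 3), (3, 4), (4, 4), (6, 1)}; count = 8.

For each of the 49 pairs (x, y) ∈ F_7², evaluate f(x, y) mod 7. Record the zeros.
  x = 0: [0↦6, 1↦4, 2↦2, 3↦5, 4↦4, 5↦4, 6↦3]  zeros at y ∈ ∅
  x = 1: [0↦6, 1↦4, 2↦6, 3↦3, 4↦0, 5↦2, 6↦0]  zeros at y ∈ {4, 6}
  x = 2: [0↦0, 1↦5, 2↦4, 3↦2, 4↦4, 5↦1, 6↦5]  zeros at y ∈ {0}
  x = 3: [0↦0, 1↦5, 2↦1, 3↦0, 4↦0, 5↦6, 6↦2]  zeros at y ∈ {0, 3, 4}
  x = 4: [0↦4, 1↦2, 2↦2, 3↦2, 4↦0, 5↦1, 6↦3]  zeros at y ∈ {4}
  x = 5: [0↦3, 1↦1, 2↦5, 3↦6, 4↦2, 5↦5, 6↦6]  zeros at y ∈ ∅
  x = 6: [0↦2, 1↦0, 2↦1, 3↦3, 4↦4, 5↦2, 6↦2]  zeros at y ∈ {1}
Collecting zeros: affine points = {(1, 4), (1, 6), (2, 0), (3, 0), (3, 3), (3, 4), (4, 4), (6, 1)}.
Total count |C(F_7)_aff| = 8.


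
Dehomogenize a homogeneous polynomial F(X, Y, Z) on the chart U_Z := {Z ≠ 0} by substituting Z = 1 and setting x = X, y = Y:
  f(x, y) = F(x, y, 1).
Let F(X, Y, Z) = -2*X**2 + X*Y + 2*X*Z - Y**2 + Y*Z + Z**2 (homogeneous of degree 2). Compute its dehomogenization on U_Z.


f(x, y) = -2*x**2 + x*y + 2*x - y**2 + y + 1

On U_Z we set Z = 1. Each monomial c·X^i·Y^j·Z^k in F becomes c·x^i·y^j·1^k = c·x^i·y^j.
Substituting Z = 1: F(X, Y, 1) = -2*x**2 + x*y + 2*x - y**2 + y + 1.
Note: deg(f) ≤ deg(F) = 2; strict inequality happens when F is divisible by Z (lost terms).


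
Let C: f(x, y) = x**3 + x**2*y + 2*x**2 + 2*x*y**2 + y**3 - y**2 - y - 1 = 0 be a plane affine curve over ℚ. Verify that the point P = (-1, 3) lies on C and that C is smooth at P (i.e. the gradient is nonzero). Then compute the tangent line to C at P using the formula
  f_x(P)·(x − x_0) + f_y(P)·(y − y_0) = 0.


Tangent line at P: 11*x + 9*y - 16 = 0.

Step 1: f(-1, 3) = 0, so P lies on C.
Step 2: partial derivatives
  f_x(x, y) = 3*x**2 + 2*x*y + 4*x + 2*y**2, f_y(x, y) = x**2 + 4*x*y + 3*y**2 - 2*y - 1.
  f_x(P) = 11, f_y(P) = 9 (gradient nonzero, so P is smooth).
Step 3: tangent line at P: 11·(x − -1) + 9·(y − 3) = 0.
Expanding: 11*x + 9*y - 16 = 0.


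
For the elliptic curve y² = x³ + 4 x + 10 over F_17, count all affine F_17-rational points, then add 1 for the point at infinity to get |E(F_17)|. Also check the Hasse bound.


Affine points = {(1, 7), (1, 10), (2, 3), (2, 14), (3, 7), (3, 10), (5, 6), (5, 11), (10, 8), (10, 9), (11, 5), (11, 12), (12, 1), (12, 16), (13, 7), (13, 10)}; affine count = 16; |E(F_17)| = 17.

Discriminant check: Δ ∝ 4a³ + 27b² = 4·4³ + 27·10² = 4·64 + 27·100 ≡ 15 (mod 17). Nonzero ⇒ E is nonsingular.
For each x ∈ F_17, compute rhs = x³ + 4·x + 10 mod 17, then count y ∈ F_17 with y² ≡ rhs.
  x = 0: rhs = 10, matching y values: none (0 points).
  x = 1: rhs = 15, matching y values: 7, 10 (2 points).
  x = 2: rhs = 9, matching y values: 3, 14 (2 points).
  x = 3: rhs = 15, matching y values: 7, 10 (2 points).
  x = 4: rhs = 5, matching y values: none (0 points).
  x = 5: rhs = 2, matching y values: 6, 11 (2 points).
  x = 6: rhs = 12, matching y values: none (0 points).
  x = 7: rhs = 7, matching y values: none (0 points).
  x = 8: rhs = 10, matching y values: none (0 points).
  x = 9: rhs = 10, matching y values: none (0 points).
  x = 10: rhs = 13, matching y values: 8, 9 (2 points).
  x = 11: rhs = 8, matching y values: 5, 12 (2 points).
  x = 12: rhs = 1, matching y values: 1, 16 (2 points).
  x = 13: rhs = 15, matching y values: 7, 10 (2 points).
  x = 14: rhs = 5, matching y values: none (0 points).
  x = 15: rhs = 11, matching y values: none (0 points).
  x = 16: rhs = 5, matching y values: none (0 points).
Total affine count: 16.
Full point count |E(F_17)| = 16 + 1 = 17.
Hasse bound: |17 − (17+1)| = |-1| = 1 ≤ 2√17 ≈ 8.2462 ✓.


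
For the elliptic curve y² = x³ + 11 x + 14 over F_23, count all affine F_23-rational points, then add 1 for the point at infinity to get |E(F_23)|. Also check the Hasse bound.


Affine points = {(1, 7), (1, 16), (8, 4), (8, 19), (13, 10), (13, 13), (15, 9), (15, 14), (16, 10), (16, 13), (17, 10), (17, 13), (18, 8), (18, 15), (20, 0), (22, 5), (22, 18)}; affine count = 17; |E(F_23)| = 18.

Discriminant check: Δ ∝ 4a³ + 27b² = 4·11³ + 27·14² = 4·1331 + 27·196 ≡ 13 (mod 23). Nonzero ⇒ E is nonsingular.
For each x ∈ F_23, compute rhs = x³ + 11·x + 14 mod 23, then count y ∈ F_23 with y² ≡ rhs.
  x = 0: rhs = 14, matching y values: none (0 points).
  x = 1: rhs = 3, matching y values: 7, 16 (2 points).
  x = 2: rhs = 21, matching y values: none (0 points).
  x = 3: rhs = 5, matching y values: none (0 points).
  x = 4: rhs = 7, matching y values: none (0 points).
  x = 5: rhs = 10, matching y values: none (0 points).
  x = 6: rhs = 20, matching y values: none (0 points).
  x = 7: rhs = 20, matching y values: none (0 points).
  x = 8: rhs = 16, matching y values: 4, 19 (2 points).
  x = 9: rhs = 14, matching y values: none (0 points).
  x = 10: rhs = 20, matching y values: none (0 points).
  x = 11: rhs = 17, matching y values: none (0 points).
  x = 12: rhs = 11, matching y values: none (0 points).
  x = 13: rhs = 8, matching y values: 10, 13 (2 points).
  x = 14: rhs = 14, matching y values: none (0 points).
  x = 15: rhs = 12, matching y values: 9, 14 (2 points).
  x = 16: rhs = 8, matching y values: 10, 13 (2 points).
  x = 17: rhs = 8, matching y values: 10, 13 (2 points).
  x = 18: rhs = 18, matching y values: 8, 15 (2 points).
  x = 19: rhs = 21, matching y values: none (0 points).
  x = 20: rhs = 0, matching y values: 0 (1 points).
  x = 21: rhs = 7, matching y values: none (0 points).
  x = 22: rhs = 2, matching y values: 5, 18 (2 points).
Total affine count: 17.
Full point count |E(F_23)| = 17 + 1 = 18.
Hasse bound: |18 − (23+1)| = |-6| = 6 ≤ 2√23 ≈ 9.5917 ✓.


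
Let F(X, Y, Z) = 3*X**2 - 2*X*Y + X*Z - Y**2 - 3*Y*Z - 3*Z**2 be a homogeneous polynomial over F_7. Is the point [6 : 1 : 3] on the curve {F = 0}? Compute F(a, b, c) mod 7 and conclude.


F(6,1,3) ≡ 0 (mod 7); P is on the curve.

Evaluate F(6, 1, 3) term-by-term (mod 7).
  3*X**2 ↦ 3·36·1·1 = 108
  -2*X*Y ↦ -2·6·1·1 = -12
  X*Z ↦ 1·6·1·3 = 18
  -Y**2 ↦ -1·1·1·1 = -1
  -3*Y*Z ↦ -3·1·1·3 = -9
  -3*Z**2 ↦ -3·1·1·9 = -27
Sum: F(6, 1, 3) = (108) + (-12) + (18) + (-1) + (-9) + (-27) = 77.
Reducing mod 7: 77 ≡ 0 (mod 7).
Since F(a, b, c) ≡ 0 (mod 7), P lies on the curve.


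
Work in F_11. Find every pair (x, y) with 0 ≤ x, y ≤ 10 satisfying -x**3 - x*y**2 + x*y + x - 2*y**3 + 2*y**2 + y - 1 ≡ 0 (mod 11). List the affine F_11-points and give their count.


Affine F_11-points: {(0, 1), (1, 1), (1, 6), (1, 10), (2, 5), (4, 10), (5, 0), (6, 10), (7, 8), (8, 4), (10, 1), (10, 5)}; count = 12.

For each of the 121 pairs (x, y) ∈ F_11², evaluate f(x, y) mod 11. Record the zeros.
  x = 0: [0↦10, 1↦0, 2↦4, 3↦10, 4↦6, 5↦2, 6↦8, 7↦1, 8↦2, 9↦10, 10↦2]  zeros at y ∈ {1}
  x = 1: [0↦10, 1↦0, 2↦2, 3↦4, 4↦5, 5↦4, 6↦0, 7↦3, 8↦1, 9↦4, 10↦0]  zeros at y ∈ {1, 6, 10}
  x = 2: [0↦4, 1↦5, 2↦5, 3↦3, 4↦9, 5↦0, 6↦8, 7↦10, 8↦5, 9↦3, 10↦3]  zeros at y ∈ {5}
  x = 3: [0↦8, 1↦9, 2↦7, 3↦1, 4↦1, 5↦6, 6↦4, 7↦5, 8↦8, 9↦1, 10↦5]  zeros at y ∈ ∅
  x = 4: [0↦5, 1↦6, 2↦2, 3↦3, 4↦8, 5↦5, 6↦4, 7↦4, 8↦4, 9↦3, 10↦0]  zeros at y ∈ {10}
  x = 5: [0↦0, 1↦1, 2↦6, 3↦3, 4↦2, 5↦2, 6↦2, 7↦1, 8↦9, 9↦3, 10↦4]  zeros at y ∈ {0}
  x = 6: [0↦9, 1↦10, 2↦2, 3↦6, 4↦10, 5↦2, 6↦3, 7↦1, 8↦6, 9↦6, 10↦0]  zeros at y ∈ {10}
  x = 7: [0↦4, 1↦5, 2↦6, 3↦6, 4↦4, 5↦10, 6↦1, 7↦9, 8↦0, 9↦6, 10↦4]  zeros at y ∈ {8}
  x = 8: [0↦1, 1↦2, 2↦1, 3↦8, 4↦0, 5↦9, 6↦1, 7↦8, 8↦7, 9↦8, 10↦10]  zeros at y ∈ {4}
  x = 9: [0↦5, 1↦6, 2↦3, 3↦6, 4↦3, 5↦4, 6↦8, 7↦3, 8↦10, 9↦6, 10↦1]  zeros at y ∈ ∅
  x = 10: [0↦10, 1↦0, 2↦6, 3↦5, 4↦7, 5↦0, 6↦5, 7↦10, 8↦3, 9↦5, 10↦4]  zeros at y ∈ {1, 5}
Collecting zeros: affine points = {(0, 1), (1, 1), (1, 6), (1, 10), (2, 5), (4, 10), (5, 0), (6, 10), (7, 8), (8, 4), (10, 1), (10, 5)}.
Total count |C(F_11)_aff| = 12.


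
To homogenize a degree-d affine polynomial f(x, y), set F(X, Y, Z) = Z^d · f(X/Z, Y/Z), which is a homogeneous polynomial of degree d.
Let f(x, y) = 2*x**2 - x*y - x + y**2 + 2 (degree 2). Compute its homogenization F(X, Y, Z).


F(X, Y, Z) = 2*X**2 - X*Y - X*Z + Y**2 + 2*Z**2

deg(f) = 2.
Substitute x = X/Z, y = Y/Z into f, then multiply by Z^2.
  monomial 2·x^2·y^0 ↦ 2·X^2·Y^0·Z^0.
  monomial -1·x^1·y^1 ↦ -1·X^1·Y^1·Z^0.
  monomial -1·x^1·y^0 ↦ -1·X^1·Y^0·Z^1.
  monomial 1·x^0·y^2 ↦ 1·X^0·Y^2·Z^0.
  monomial 2·x^0·y^0 ↦ 2·X^0·Y^0·Z^2.
Collecting: F(X, Y, Z) = 2*X**2 - X*Y - X*Z + Y**2 + 2*Z**2.


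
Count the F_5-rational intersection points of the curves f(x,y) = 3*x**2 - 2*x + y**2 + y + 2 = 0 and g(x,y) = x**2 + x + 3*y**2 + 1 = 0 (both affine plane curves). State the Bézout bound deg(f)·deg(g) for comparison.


Common zeros: {(1, 3), (2, 4), (3, 3)}; count = 3; Bézout bound = 4.

deg(f) = 2, deg(g) = 2, so Bézout bound = 4.
Scan x ∈ F_5. For each x, list the y ∈ F_5 with f(x, y) ≡ 0 and those with g(x, y) ≡ 0 (mod 5); the common zeros in that column are the intersection.
  x = 0: f ≡ 0 at y ∈ ∅; g ≡ 0 at y ∈ ∅; common: ∅.
  x = 1: f ≡ 0 at y ∈ {1, 3}; g ≡ 0 at y ∈ {2, 3}; common: {3}.
  x = 2: f ≡ 0 at y ∈ {0, 4}; g ≡ 0 at y ∈ {1, 4}; common: {4}.
  x = 3: f ≡ 0 at y ∈ {1, 3}; g ≡ 0 at y ∈ {2, 3}; common: {3}.
  x = 4: f ≡ 0 at y ∈ ∅; g ≡ 0 at y ∈ ∅; common: ∅.
Collecting: common zeros = {(1, 3), (2, 4), (3, 3)}, so the count is 3.
Comparison with the Bézout bound: 3 ≤ 4 = deg(f)·deg(g), as expected for curves with no common component (the affine F_5-count falls short of the bound because intersections may lie at infinity, over extension fields, or carry multiplicity).


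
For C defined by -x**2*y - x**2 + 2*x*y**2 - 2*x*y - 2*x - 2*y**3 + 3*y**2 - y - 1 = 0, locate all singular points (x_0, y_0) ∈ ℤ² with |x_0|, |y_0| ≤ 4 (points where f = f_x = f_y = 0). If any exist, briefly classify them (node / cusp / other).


Singular points: {(-1, 0)}; classification: node.

Compute partial derivatives:
  f_x = -2*x*y - 2*x + 2*y**2 - 2*y - 2.
  f_y = -x**2 + 4*x*y - 2*x - 6*y**2 + 6*y - 1.
Scan x_0 ∈ {−4, ..., 4}. For each x_0, f_y(x_0, y) is a polynomial in y; find its integer roots y ∈ {−4, ..., 4}, then test f_x and f at those candidates.
  x = -4: f_y(-4, y) = -6*y**2 - 10*y - 9; no integer root y with |y| ≤ 4.
  x = -3: f_y(-3, y) = -6*y**2 - 6*y - 4; no integer root y with |y| ≤ 4.
  x = -2: f_y(-2, y) = -6*y**2 - 2*y - 1; no integer root y with |y| ≤ 4.
  x = -1: f_y(-1, y) = -6*y**2 + 2*y; vanishes at y ∈ {0}. (-1, 0): f_x = 0, f = 0 — SINGULAR.
  x = 0: f_y(0, y) = -6*y**2 + 6*y - 1; no integer root y with |y| ≤ 4.
  x = 1: f_y(1, y) = -6*y**2 + 10*y - 4; vanishes at y ∈ {1}. (1, 1): f_x = -6 ≠ 0.
  x = 2: f_y(2, y) = -6*y**2 + 14*y - 9; no integer root y with |y| ≤ 4.
  x = 3: f_y(3, y) = -6*y**2 + 18*y - 16; no integer root y with |y| ≤ 4.
  x = 4: f_y(4, y) = -6*y**2 + 22*y - 25; no integer root y with |y| ≤ 4.
Only singular point on the grid: (-1, 0).
Classify: substitute x = -1 + u, y = 0 + v and expand: f = -u**2*v - u**2 + 2*u*v**2 - 2*v**3 + v**2.
No constant or linear terms (consistent with a singular point). Quadratic part: -u**2 + v**2. Cubic part: -u**2*v + 2*u*v**2 - 2*v**3.
The quadratic part v**2 - u**2 = (v − u)(v + u) splits into two distinct linear factors, so there are two distinct tangent lines y − 0 = ±(x − -1) — this is a node (ordinary double point).
Classification: node.


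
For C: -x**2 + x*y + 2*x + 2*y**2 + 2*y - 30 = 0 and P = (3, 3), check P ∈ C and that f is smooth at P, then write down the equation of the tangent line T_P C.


Tangent line at P: -x + 17*y - 48 = 0.

Step 1: f(3, 3) = 0, so P lies on C.
Step 2: partial derivatives
  f_x(x, y) = -2*x + y + 2, f_y(x, y) = x + 4*y + 2.
  f_x(P) = -1, f_y(P) = 17 (gradient nonzero, so P is smooth).
Step 3: tangent line at P: -1·(x − 3) + 17·(y − 3) = 0.
Expanding: -x + 17*y - 48 = 0.


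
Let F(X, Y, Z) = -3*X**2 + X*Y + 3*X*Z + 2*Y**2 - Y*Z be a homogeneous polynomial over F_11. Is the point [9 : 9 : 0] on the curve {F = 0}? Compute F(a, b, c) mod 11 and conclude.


F(9,9,0) ≡ 0 (mod 11); P is on the curve.

Evaluate F(9, 9, 0) term-by-term (mod 11).
  -3*X**2 ↦ -3·81·1·1 = -243
  X*Y ↦ 1·9·9·1 = 81
  3*X*Z ↦ 3·9·1·0 = 0
  2*Y**2 ↦ 2·1·81·1 = 162
  -Y*Z ↦ -1·1·9·0 = 0
Sum: F(9, 9, 0) = (-243) + (81) + (0) + (162) + (0) = 0.
Reducing mod 11: 0 ≡ 0 (mod 11).
Since F(a, b, c) ≡ 0 (mod 11), P lies on the curve.


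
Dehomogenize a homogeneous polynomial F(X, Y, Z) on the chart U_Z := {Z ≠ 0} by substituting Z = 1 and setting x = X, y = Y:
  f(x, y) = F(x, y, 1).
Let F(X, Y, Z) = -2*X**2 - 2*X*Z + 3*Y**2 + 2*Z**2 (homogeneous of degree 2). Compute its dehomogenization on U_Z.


f(x, y) = -2*x**2 - 2*x + 3*y**2 + 2

On U_Z we set Z = 1. Each monomial c·X^i·Y^j·Z^k in F becomes c·x^i·y^j·1^k = c·x^i·y^j.
Substituting Z = 1: F(X, Y, 1) = -2*x**2 - 2*x + 3*y**2 + 2.
Note: deg(f) ≤ deg(F) = 2; strict inequality happens when F is divisible by Z (lost terms).


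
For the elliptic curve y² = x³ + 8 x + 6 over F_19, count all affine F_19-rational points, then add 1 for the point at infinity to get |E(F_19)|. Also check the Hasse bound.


Affine points = {(0, 5), (0, 14), (2, 7), (2, 12), (3, 0), (4, 8), (4, 11), (5, 0), (6, 2), (6, 17), (7, 5), (7, 14), (9, 3), (9, 16), (11, 0), (12, 5), (12, 14), (15, 9), (15, 10), (17, 1), (17, 18), (18, 4), (18, 15)}; affine count = 23; |E(F_19)| = 24.

Discriminant check: Δ ∝ 4a³ + 27b² = 4·8³ + 27·6² = 4·512 + 27·36 ≡ 18 (mod 19). Nonzero ⇒ E is nonsingular.
For each x ∈ F_19, compute rhs = x³ + 8·x + 6 mod 19, then count y ∈ F_19 with y² ≡ rhs.
  x = 0: rhs = 6, matching y values: 5, 14 (2 points).
  x = 1: rhs = 15, matching y values: none (0 points).
  x = 2: rhs = 11, matching y values: 7, 12 (2 points).
  x = 3: rhs = 0, matching y values: 0 (1 points).
  x = 4: rhs = 7, matching y values: 8, 11 (2 points).
  x = 5: rhs = 0, matching y values: 0 (1 points).
  x = 6: rhs = 4, matching y values: 2, 17 (2 points).
  x = 7: rhs = 6, matching y values: 5, 14 (2 points).
  x = 8: rhs = 12, matching y values: none (0 points).
  x = 9: rhs = 9, matching y values: 3, 16 (2 points).
  x = 10: rhs = 3, matching y values: none (0 points).
  x = 11: rhs = 0, matching y values: 0 (1 points).
  x = 12: rhs = 6, matching y values: 5, 14 (2 points).
  x = 13: rhs = 8, matching y values: none (0 points).
  x = 14: rhs = 12, matching y values: none (0 points).
  x = 15: rhs = 5, matching y values: 9, 10 (2 points).
  x = 16: rhs = 12, matching y values: none (0 points).
  x = 17: rhs = 1, matching y values: 1, 18 (2 points).
  x = 18: rhs = 16, matching y values: 4, 15 (2 points).
Total affine count: 23.
Full point count |E(F_19)| = 23 + 1 = 24.
Hasse bound: |24 − (19+1)| = |4| = 4 ≤ 2√19 ≈ 8.7178 ✓.


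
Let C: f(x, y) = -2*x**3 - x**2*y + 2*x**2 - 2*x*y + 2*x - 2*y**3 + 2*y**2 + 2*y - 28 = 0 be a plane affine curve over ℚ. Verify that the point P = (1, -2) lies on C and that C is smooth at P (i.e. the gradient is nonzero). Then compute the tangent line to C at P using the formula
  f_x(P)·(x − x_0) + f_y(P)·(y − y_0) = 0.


Tangent line at P: 8*x - 33*y - 74 = 0.

Step 1: f(1, -2) = 0, so P lies on C.
Step 2: partial derivatives
  f_x(x, y) = -6*x**2 - 2*x*y + 4*x - 2*y + 2, f_y(x, y) = -x**2 - 2*x - 6*y**2 + 4*y + 2.
  f_x(P) = 8, f_y(P) = -33 (gradient nonzero, so P is smooth).
Step 3: tangent line at P: 8·(x − 1) + -33·(y − -2) = 0.
Expanding: 8*x - 33*y - 74 = 0.


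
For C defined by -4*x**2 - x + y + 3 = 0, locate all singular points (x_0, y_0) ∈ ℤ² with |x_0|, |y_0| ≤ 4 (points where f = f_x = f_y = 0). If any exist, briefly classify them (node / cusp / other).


No singular points in the scanned grid; C is smooth there.

Compute partial derivatives:
  f_x = -8*x - 1.
  f_y = 1.
f_y = 1 is a nonzero constant, so f_y never vanishes: no point (x, y) can satisfy f = f_x = f_y = 0. In particular no (x, y) ∈ {−4, ..., 4}² is singular; the curve is smooth.


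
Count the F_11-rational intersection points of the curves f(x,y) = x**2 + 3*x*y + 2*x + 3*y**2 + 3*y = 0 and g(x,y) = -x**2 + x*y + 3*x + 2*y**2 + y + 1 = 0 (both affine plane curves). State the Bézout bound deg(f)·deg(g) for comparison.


Common zeros: ∅; count = 0; Bézout bound = 4.

deg(f) = 2, deg(g) = 2, so Bézout bound = 4.
Scan x ∈ F_11. For each x, list the y ∈ F_11 with f(x, y) ≡ 0 and those with g(x, y) ≡ 0 (mod 11); the common zeros in that column are the intersection.
  x = 0: f ≡ 0 at y ∈ {0, 10}; g ≡ 0 at y ∈ {2, 3}; common: ∅.
  x = 1: f ≡ 0 at y ∈ {10}; g ≡ 0 at y ∈ ∅; common: ∅.
  x = 2: f ≡ 0 at y ∈ ∅; g ≡ 0 at y ∈ ∅; common: ∅.
  x = 3: f ≡ 0 at y ∈ ∅; g ≡ 0 at y ∈ ∅; common: ∅.
  x = 4: f ≡ 0 at y ∈ {2, 4}; g ≡ 0 at y ∈ {6, 8}; common: ∅.
  x = 5: f ≡ 0 at y ∈ {7, 9}; g ≡ 0 at y ∈ {2, 6}; common: ∅.
  x = 6: f ≡ 0 at y ∈ ∅; g ≡ 0 at y ∈ {3, 10}; common: ∅.
  x = 7: f ≡ 0 at y ∈ ∅; g ≡ 0 at y ∈ {8, 10}; common: ∅.
  x = 8: f ≡ 0 at y ∈ {1}; g ≡ 0 at y ∈ ∅; common: ∅.
  x = 9: f ≡ 0 at y ∈ {0, 1}; g ≡ 0 at y ∈ ∅; common: ∅.
  x = 10: f ≡ 0 at y ∈ {2, 9}; g ≡ 0 at y ∈ ∅; common: ∅.
Collecting: common zeros = ∅, so the count is 0.
Comparison with the Bézout bound: 0 ≤ 4 = deg(f)·deg(g), as expected for curves with no common component (the affine F_11-count falls short of the bound because intersections may lie at infinity, over extension fields, or carry multiplicity).


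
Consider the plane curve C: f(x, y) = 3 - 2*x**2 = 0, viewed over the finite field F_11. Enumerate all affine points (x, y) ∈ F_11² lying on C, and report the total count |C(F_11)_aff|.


Affine F_11-points: ∅; count = 0.

For each of the 121 pairs (x, y) ∈ F_11², evaluate f(x, y) mod 11. Record the zeros.
  x = 0: [0↦3, 1↦3, 2↦3, 3↦3, 4↦3, 5↦3, 6↦3, 7↦3, 8↦3, 9↦3, 10↦3]  zeros at y ∈ ∅
  x = 1: [0↦1, 1↦1, 2↦1, 3↦1, 4↦1, 5↦1, 6↦1, 7↦1, 8↦1, 9↦1, 10↦1]  zeros at y ∈ ∅
  x = 2: [0↦6, 1↦6, 2↦6, 3↦6, 4↦6, 5↦6, 6↦6, 7↦6, 8↦6, 9↦6, 10↦6]  zeros at y ∈ ∅
  x = 3: [0↦7, 1↦7, 2↦7, 3↦7, 4↦7, 5↦7, 6↦7, 7↦7, 8↦7, 9↦7, 10↦7]  zeros at y ∈ ∅
  x = 4: [0↦4, 1↦4, 2↦4, 3↦4, 4↦4, 5↦4, 6↦4, 7↦4, 8↦4, 9↦4, 10↦4]  zeros at y ∈ ∅
  x = 5: [0↦8, 1↦8, 2↦8, 3↦8, 4↦8, 5↦8, 6↦8, 7↦8, 8↦8, 9↦8, 10↦8]  zeros at y ∈ ∅
  x = 6: [0↦8, 1↦8, 2↦8, 3↦8, 4↦8, 5↦8, 6↦8, 7↦8, 8↦8, 9↦8, 10↦8]  zeros at y ∈ ∅
  x = 7: [0↦4, 1↦4, 2↦4, 3↦4, 4↦4, 5↦4, 6↦4, 7↦4, 8↦4, 9↦4, 10↦4]  zeros at y ∈ ∅
  x = 8: [0↦7, 1↦7, 2↦7, 3↦7, 4↦7, 5↦7, 6↦7, 7↦7, 8↦7, 9↦7, 10↦7]  zeros at y ∈ ∅
  x = 9: [0↦6, 1↦6, 2↦6, 3↦6, 4↦6, 5↦6, 6↦6, 7↦6, 8↦6, 9↦6, 10↦6]  zeros at y ∈ ∅
  x = 10: [0↦1, 1↦1, 2↦1, 3↦1, 4↦1, 5↦1, 6↦1, 7↦1, 8↦1, 9↦1, 10↦1]  zeros at y ∈ ∅
Collecting zeros: affine points = ∅.
Total count |C(F_11)_aff| = 0.


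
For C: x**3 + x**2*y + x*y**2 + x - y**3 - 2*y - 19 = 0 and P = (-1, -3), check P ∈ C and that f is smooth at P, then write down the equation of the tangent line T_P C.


Tangent line at P: 19*x - 22*y - 47 = 0.

Step 1: f(-1, -3) = 0, so P lies on C.
Step 2: partial derivatives
  f_x(x, y) = 3*x**2 + 2*x*y + y**2 + 1, f_y(x, y) = x**2 + 2*x*y - 3*y**2 - 2.
  f_x(P) = 19, f_y(P) = -22 (gradient nonzero, so P is smooth).
Step 3: tangent line at P: 19·(x − -1) + -22·(y − -3) = 0.
Expanding: 19*x - 22*y - 47 = 0.


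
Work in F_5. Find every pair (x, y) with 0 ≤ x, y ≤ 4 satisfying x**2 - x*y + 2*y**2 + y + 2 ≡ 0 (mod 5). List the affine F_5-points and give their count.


Affine F_5-points: {(0, 1), (1, 1), (1, 4), (3, 2), (3, 4), (4, 2)}; count = 6.

For each of the 25 pairs (x, y) ∈ F_5², evaluate f(x, y) mod 5. Record the zeros.
  x = 0: [0↦2, 1↦0, 2↦2, 3↦3, 4↦3]  zeros at y ∈ {1}
  x = 1: [0↦3, 1↦0, 2↦1, 3↦1, 4↦0]  zeros at y ∈ {1, 4}
  x = 2: [0↦1, 1↦2, 2↦2, 3↦1, 4↦4]  zeros at y ∈ ∅
  x = 3: [0↦1, 1↦1, 2↦0, 3↦3, 4↦0]  zeros at y ∈ {2, 4}
  x = 4: [0↦3, 1↦2, 2↦0, 3↦2, 4↦3]  zeros at y ∈ {2}
Collecting zeros: affine points = {(0, 1), (1, 1), (1, 4), (3, 2), (3, 4), (4, 2)}.
Total count |C(F_5)_aff| = 6.


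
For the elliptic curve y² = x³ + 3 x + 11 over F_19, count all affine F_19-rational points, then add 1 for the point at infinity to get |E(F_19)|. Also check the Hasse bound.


Affine points = {(0, 7), (0, 12), (2, 5), (2, 14), (3, 3), (3, 16), (4, 7), (4, 12), (6, 6), (6, 13), (9, 8), (9, 11), (11, 8), (11, 11), (13, 9), (13, 10), (14, 2), (14, 17), (15, 7), (15, 12), (17, 4), (17, 15), (18, 8), (18, 11)}; affine count = 24; |E(F_19)| = 25.

Discriminant check: Δ ∝ 4a³ + 27b² = 4·3³ + 27·11² = 4·27 + 27·121 ≡ 12 (mod 19). Nonzero ⇒ E is nonsingular.
For each x ∈ F_19, compute rhs = x³ + 3·x + 11 mod 19, then count y ∈ F_19 with y² ≡ rhs.
  x = 0: rhs = 11, matching y values: 7, 12 (2 points).
  x = 1: rhs = 15, matching y values: none (0 points).
  x = 2: rhs = 6, matching y values: 5, 14 (2 points).
  x = 3: rhs = 9, matching y values: 3, 16 (2 points).
  x = 4: rhs = 11, matching y values: 7, 12 (2 points).
  x = 5: rhs = 18, matching y values: none (0 points).
  x = 6: rhs = 17, matching y values: 6, 13 (2 points).
  x = 7: rhs = 14, matching y values: none (0 points).
  x = 8: rhs = 15, matching y values: none (0 points).
  x = 9: rhs = 7, matching y values: 8, 11 (2 points).
  x = 10: rhs = 15, matching y values: none (0 points).
  x = 11: rhs = 7, matching y values: 8, 11 (2 points).
  x = 12: rhs = 8, matching y values: none (0 points).
  x = 13: rhs = 5, matching y values: 9, 10 (2 points).
  x = 14: rhs = 4, matching y values: 2, 17 (2 points).
  x = 15: rhs = 11, matching y values: 7, 12 (2 points).
  x = 16: rhs = 13, matching y values: none (0 points).
  x = 17: rhs = 16, matching y values: 4, 15 (2 points).
  x = 18: rhs = 7, matching y values: 8, 11 (2 points).
Total affine count: 24.
Full point count |E(F_19)| = 24 + 1 = 25.
Hasse bound: |25 − (19+1)| = |5| = 5 ≤ 2√19 ≈ 8.7178 ✓.


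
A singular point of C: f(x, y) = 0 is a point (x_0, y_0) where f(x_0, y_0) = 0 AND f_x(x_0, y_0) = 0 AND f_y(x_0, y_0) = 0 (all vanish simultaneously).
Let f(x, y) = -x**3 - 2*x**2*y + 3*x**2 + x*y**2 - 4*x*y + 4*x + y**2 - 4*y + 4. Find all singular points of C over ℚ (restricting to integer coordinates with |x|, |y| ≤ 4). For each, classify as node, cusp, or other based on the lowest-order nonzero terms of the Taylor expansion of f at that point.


Singular points: {(0, 2)}; classification: node.

Compute partial derivatives:
  f_x = -3*x**2 - 4*x*y + 6*x + y**2 - 4*y + 4.
  f_y = -2*x**2 + 2*x*y - 4*x + 2*y - 4.
Scan x_0 ∈ {−4, ..., 4}. For each x_0, f_y(x_0, y) is a polynomial in y; find its integer roots y ∈ {−4, ..., 4}, then test f_x and f at those candidates.
  x = -4: f_y(-4, y) = -6*y - 20; no integer root y with |y| ≤ 4.
  x = -3: f_y(-3, y) = -4*y - 10; no integer root y with |y| ≤ 4.
  x = -2: f_y(-2, y) = -2*y - 4; vanishes at y ∈ {-2}. (-2, -2): f_x = -24 ≠ 0.
  x = -1: f_y(-1, y) = -2; no integer root y with |y| ≤ 4.
  x = 0: f_y(0, y) = 2*y - 4; vanishes at y ∈ {2}. (0, 2): f_x = 0, f = 0 — SINGULAR.
  x = 1: f_y(1, y) = 4*y - 10; no integer root y with |y| ≤ 4.
  x = 2: f_y(2, y) = 6*y - 20; no integer root y with |y| ≤ 4.
  x = 3: f_y(3, y) = 8*y - 34; no integer root y with |y| ≤ 4.
  x = 4: f_y(4, y) = 10*y - 52; no integer root y with |y| ≤ 4.
Only singular point on the grid: (0, 2).
Classify: substitute x = 0 + u, y = 2 + v and expand: f = -u**3 - 2*u**2*v - u**2 + u*v**2 + v**2.
No constant or linear terms (consistent with a singular point). Quadratic part: -u**2 + v**2. Cubic part: -u**3 - 2*u**2*v + u*v**2.
The quadratic part v**2 - u**2 = (v − u)(v + u) splits into two distinct linear factors, so there are two distinct tangent lines y − 2 = ±(x − 0) — this is a node (ordinary double point).
Classification: node.


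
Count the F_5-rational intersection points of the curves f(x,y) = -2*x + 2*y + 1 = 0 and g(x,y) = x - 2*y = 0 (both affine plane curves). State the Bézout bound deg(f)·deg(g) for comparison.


Common zeros: {(1, 3)}; count = 1; Bézout bound = 1.

deg(f) = 1, deg(g) = 1, so Bézout bound = 1.
Scan x ∈ F_5. For each x, list the y ∈ F_5 with f(x, y) ≡ 0 and those with g(x, y) ≡ 0 (mod 5); the common zeros in that column are the intersection.
  x = 0: f ≡ 0 at y ∈ {2}; g ≡ 0 at y ∈ {0}; common: ∅.
  x = 1: f ≡ 0 at y ∈ {3}; g ≡ 0 at y ∈ {3}; common: {3}.
  x = 2: f ≡ 0 at y ∈ {4}; g ≡ 0 at y ∈ {1}; common: ∅.
  x = 3: f ≡ 0 at y ∈ {0}; g ≡ 0 at y ∈ {4}; common: ∅.
  x = 4: f ≡ 0 at y ∈ {1}; g ≡ 0 at y ∈ {2}; common: ∅.
Collecting: common zeros = {(1, 3)}, so the count is 1.
Comparison with the Bézout bound: 1 ≤ 1 = deg(f)·deg(g), as expected for curves with no common component (the bound is attained).


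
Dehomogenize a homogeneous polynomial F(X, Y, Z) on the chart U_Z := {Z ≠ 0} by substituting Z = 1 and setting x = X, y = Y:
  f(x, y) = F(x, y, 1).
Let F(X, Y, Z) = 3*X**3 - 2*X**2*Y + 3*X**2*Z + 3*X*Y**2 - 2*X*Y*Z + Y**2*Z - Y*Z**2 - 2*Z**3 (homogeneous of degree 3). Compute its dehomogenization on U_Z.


f(x, y) = 3*x**3 - 2*x**2*y + 3*x**2 + 3*x*y**2 - 2*x*y + y**2 - y - 2

On U_Z we set Z = 1. Each monomial c·X^i·Y^j·Z^k in F becomes c·x^i·y^j·1^k = c·x^i·y^j.
Substituting Z = 1: F(X, Y, 1) = 3*x**3 - 2*x**2*y + 3*x**2 + 3*x*y**2 - 2*x*y + y**2 - y - 2.
Note: deg(f) ≤ deg(F) = 3; strict inequality happens when F is divisible by Z (lost terms).


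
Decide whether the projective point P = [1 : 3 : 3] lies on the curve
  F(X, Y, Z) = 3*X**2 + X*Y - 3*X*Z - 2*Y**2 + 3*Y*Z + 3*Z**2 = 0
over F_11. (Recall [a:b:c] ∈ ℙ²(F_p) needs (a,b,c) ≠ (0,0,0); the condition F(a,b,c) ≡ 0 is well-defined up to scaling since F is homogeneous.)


F(1,3,3) ≡ 0 (mod 11); P is on the curve.

Evaluate F(1, 3, 3) term-by-term (mod 11).
  3*X**2 ↦ 3·1·1·1 = 3
  X*Y ↦ 1·1·3·1 = 3
  -3*X*Z ↦ -3·1·1·3 = -9
  -2*Y**2 ↦ -2·1·9·1 = -18
  3*Y*Z ↦ 3·1·3·3 = 27
  3*Z**2 ↦ 3·1·1·9 = 27
Sum: F(1, 3, 3) = (3) + (3) + (-9) + (-18) + (27) + (27) = 33.
Reducing mod 11: 33 ≡ 0 (mod 11).
Since F(a, b, c) ≡ 0 (mod 11), P lies on the curve.


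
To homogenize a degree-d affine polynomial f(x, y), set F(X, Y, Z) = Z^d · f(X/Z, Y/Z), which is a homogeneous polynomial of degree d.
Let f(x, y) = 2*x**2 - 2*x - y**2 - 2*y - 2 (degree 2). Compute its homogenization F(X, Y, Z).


F(X, Y, Z) = 2*X**2 - 2*X*Z - Y**2 - 2*Y*Z - 2*Z**2

deg(f) = 2.
Substitute x = X/Z, y = Y/Z into f, then multiply by Z^2.
  monomial 2·x^2·y^0 ↦ 2·X^2·Y^0·Z^0.
  monomial -2·x^1·y^0 ↦ -2·X^1·Y^0·Z^1.
  monomial -1·x^0·y^2 ↦ -1·X^0·Y^2·Z^0.
  monomial -2·x^0·y^1 ↦ -2·X^0·Y^1·Z^1.
  monomial -2·x^0·y^0 ↦ -2·X^0·Y^0·Z^2.
Collecting: F(X, Y, Z) = 2*X**2 - 2*X*Z - Y**2 - 2*Y*Z - 2*Z**2.


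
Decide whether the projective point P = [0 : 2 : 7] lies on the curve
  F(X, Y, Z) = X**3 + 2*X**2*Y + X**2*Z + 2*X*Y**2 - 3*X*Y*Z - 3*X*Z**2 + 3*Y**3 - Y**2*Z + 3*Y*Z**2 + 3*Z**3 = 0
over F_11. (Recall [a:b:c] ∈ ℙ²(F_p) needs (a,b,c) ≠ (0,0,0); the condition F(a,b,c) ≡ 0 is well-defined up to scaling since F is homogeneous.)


F(0,2,7) ≡ 10 (mod 11); P is NOT on the curve.

Evaluate F(0, 2, 7) term-by-term (mod 11).
  X**3 ↦ 1·0·1·1 = 0
  2*X**2*Y ↦ 2·0·2·1 = 0
  X**2*Z ↦ 1·0·1·7 = 0
  2*X*Y**2 ↦ 2·0·4·1 = 0
  -3*X*Y*Z ↦ -3·0·2·7 = 0
  -3*X*Z**2 ↦ -3·0·1·49 = 0
  3*Y**3 ↦ 3·1·8·1 = 24
  -Y**2*Z ↦ -1·1·4·7 = -28
  3*Y*Z**2 ↦ 3·1·2·49 = 294
  3*Z**3 ↦ 3·1·1·343 = 1029
Sum: F(0, 2, 7) = (0) + (0) + (0) + (0) + (0) + (0) + (24) + (-28) + (294) + (1029) = 1319.
Reducing mod 11: 1319 ≡ 10 (mod 11).
Since F(a, b, c) ≡ 10 ≠ 0 (mod 11), P does NOT lie on the curve.


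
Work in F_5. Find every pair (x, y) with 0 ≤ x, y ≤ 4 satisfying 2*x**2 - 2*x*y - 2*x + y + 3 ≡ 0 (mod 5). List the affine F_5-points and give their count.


Affine F_5-points: {(0, 2), (1, 3), (2, 4), (3, 0), (3, 1), (3, 2), (3, 3), (3, 4), (4, 1)}; count = 9.

For each of the 25 pairs (x, y) ∈ F_5², evaluate f(x, y) mod 5. Record the zeros.
  x = 0: [0↦3, 1↦4, 2↦0, 3↦1, 4↦2]  zeros at y ∈ {2}
  x = 1: [0↦3, 1↦2, 2↦1, 3↦0, 4↦4]  zeros at y ∈ {3}
  x = 2: [0↦2, 1↦4, 2↦1, 3↦3, 4↦0]  zeros at y ∈ {4}
  x = 3: [0↦0, 1↦0, 2↦0, 3↦0, 4↦0]  zeros at y ∈ {0, 1, 2, 3, 4}
  x = 4: [0↦2, 1↦0, 2↦3, 3↦1, 4↦4]  zeros at y ∈ {1}
Collecting zeros: affine points = {(0, 2), (1, 3), (2, 4), (3, 0), (3, 1), (3, 2), (3, 3), (3, 4), (4, 1)}.
Total count |C(F_5)_aff| = 9.


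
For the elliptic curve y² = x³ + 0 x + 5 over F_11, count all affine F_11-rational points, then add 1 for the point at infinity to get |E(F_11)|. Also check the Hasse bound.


Affine points = {(0, 4), (0, 7), (4, 5), (4, 6), (5, 3), (5, 8), (6, 1), (6, 10), (8, 0), (10, 2), (10, 9)}; affine count = 11; |E(F_11)| = 12.

Discriminant check: Δ ∝ 4a³ + 27b² = 4·0³ + 27·5² = 4·0 + 27·25 ≡ 4 (mod 11). Nonzero ⇒ E is nonsingular.
For each x ∈ F_11, compute rhs = x³ + 0·x + 5 mod 11, then count y ∈ F_11 with y² ≡ rhs.
  x = 0: rhs = 5, matching y values: 4, 7 (2 points).
  x = 1: rhs = 6, matching y values: none (0 points).
  x = 2: rhs = 2, matching y values: none (0 points).
  x = 3: rhs = 10, matching y values: none (0 points).
  x = 4: rhs = 3, matching y values: 5, 6 (2 points).
  x = 5: rhs = 9, matching y values: 3, 8 (2 points).
  x = 6: rhs = 1, matching y values: 1, 10 (2 points).
  x = 7: rhs = 7, matching y values: none (0 points).
  x = 8: rhs = 0, matching y values: 0 (1 points).
  x = 9: rhs = 8, matching y values: none (0 points).
  x = 10: rhs = 4, matching y values: 2, 9 (2 points).
Total affine count: 11.
Full point count |E(F_11)| = 11 + 1 = 12.
Hasse bound: |12 − (11+1)| = |0| = 0 ≤ 2√11 ≈ 6.6332 ✓.


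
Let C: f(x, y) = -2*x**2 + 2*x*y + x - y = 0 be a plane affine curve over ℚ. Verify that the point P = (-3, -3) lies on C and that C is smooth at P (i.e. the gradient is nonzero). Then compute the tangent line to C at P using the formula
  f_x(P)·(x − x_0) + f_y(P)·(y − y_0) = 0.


Tangent line at P: 7*x - 7*y = 0.

Step 1: f(-3, -3) = 0, so P lies on C.
Step 2: partial derivatives
  f_x(x, y) = -4*x + 2*y + 1, f_y(x, y) = 2*x - 1.
  f_x(P) = 7, f_y(P) = -7 (gradient nonzero, so P is smooth).
Step 3: tangent line at P: 7·(x − -3) + -7·(y − -3) = 0.
Expanding: 7*x - 7*y = 0.


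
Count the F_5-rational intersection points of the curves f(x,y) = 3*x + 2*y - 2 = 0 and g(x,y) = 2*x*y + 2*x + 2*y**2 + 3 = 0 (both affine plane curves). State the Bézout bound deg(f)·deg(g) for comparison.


Common zeros: {(0, 1), (3, 4)}; count = 2; Bézout bound = 2.

deg(f) = 1, deg(g) = 2, so Bézout bound = 2.
Scan x ∈ F_5. For each x, list the y ∈ F_5 with f(x, y) ≡ 0 and those with g(x, y) ≡ 0 (mod 5); the common zeros in that column are the intersection.
  x = 0: f ≡ 0 at y ∈ {1}; g ≡ 0 at y ∈ {1, 4}; common: {1}.
  x = 1: f ≡ 0 at y ∈ {2}; g ≡ 0 at y ∈ {0, 4}; common: ∅.
  x = 2: f ≡ 0 at y ∈ {3}; g ≡ 0 at y ∈ {4}; common: ∅.
  x = 3: f ≡ 0 at y ∈ {4}; g ≡ 0 at y ∈ {3, 4}; common: {4}.
  x = 4: f ≡ 0 at y ∈ {0}; g ≡ 0 at y ∈ {2, 4}; common: ∅.
Collecting: common zeros = {(0, 1), (3, 4)}, so the count is 2.
Comparison with the Bézout bound: 2 ≤ 2 = deg(f)·deg(g), as expected for curves with no common component (the bound is attained).
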